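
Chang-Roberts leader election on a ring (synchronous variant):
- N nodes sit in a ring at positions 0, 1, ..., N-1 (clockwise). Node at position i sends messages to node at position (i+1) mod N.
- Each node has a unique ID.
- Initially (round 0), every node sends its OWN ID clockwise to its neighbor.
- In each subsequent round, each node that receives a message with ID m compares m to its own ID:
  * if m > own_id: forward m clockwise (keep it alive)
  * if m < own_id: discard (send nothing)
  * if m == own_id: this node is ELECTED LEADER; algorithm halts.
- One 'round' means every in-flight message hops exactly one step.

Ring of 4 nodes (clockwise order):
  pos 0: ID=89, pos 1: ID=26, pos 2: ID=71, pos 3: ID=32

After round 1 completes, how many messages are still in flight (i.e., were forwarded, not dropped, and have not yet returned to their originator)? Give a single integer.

Answer: 2

Derivation:
Round 1: pos1(id26) recv 89: fwd; pos2(id71) recv 26: drop; pos3(id32) recv 71: fwd; pos0(id89) recv 32: drop
After round 1: 2 messages still in flight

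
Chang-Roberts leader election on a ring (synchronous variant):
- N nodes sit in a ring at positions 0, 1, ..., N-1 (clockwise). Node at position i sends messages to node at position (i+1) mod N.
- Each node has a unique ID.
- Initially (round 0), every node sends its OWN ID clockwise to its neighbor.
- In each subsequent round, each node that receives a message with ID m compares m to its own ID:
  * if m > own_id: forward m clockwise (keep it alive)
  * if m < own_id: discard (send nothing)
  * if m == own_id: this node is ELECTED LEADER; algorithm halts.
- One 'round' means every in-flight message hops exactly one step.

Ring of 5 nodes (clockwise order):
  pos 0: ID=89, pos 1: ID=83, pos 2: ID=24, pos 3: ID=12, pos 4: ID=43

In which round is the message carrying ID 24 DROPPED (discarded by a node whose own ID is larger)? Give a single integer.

Answer: 2

Derivation:
Round 1: pos1(id83) recv 89: fwd; pos2(id24) recv 83: fwd; pos3(id12) recv 24: fwd; pos4(id43) recv 12: drop; pos0(id89) recv 43: drop
Round 2: pos2(id24) recv 89: fwd; pos3(id12) recv 83: fwd; pos4(id43) recv 24: drop
Round 3: pos3(id12) recv 89: fwd; pos4(id43) recv 83: fwd
Round 4: pos4(id43) recv 89: fwd; pos0(id89) recv 83: drop
Round 5: pos0(id89) recv 89: ELECTED
Message ID 24 originates at pos 2; dropped at pos 4 in round 2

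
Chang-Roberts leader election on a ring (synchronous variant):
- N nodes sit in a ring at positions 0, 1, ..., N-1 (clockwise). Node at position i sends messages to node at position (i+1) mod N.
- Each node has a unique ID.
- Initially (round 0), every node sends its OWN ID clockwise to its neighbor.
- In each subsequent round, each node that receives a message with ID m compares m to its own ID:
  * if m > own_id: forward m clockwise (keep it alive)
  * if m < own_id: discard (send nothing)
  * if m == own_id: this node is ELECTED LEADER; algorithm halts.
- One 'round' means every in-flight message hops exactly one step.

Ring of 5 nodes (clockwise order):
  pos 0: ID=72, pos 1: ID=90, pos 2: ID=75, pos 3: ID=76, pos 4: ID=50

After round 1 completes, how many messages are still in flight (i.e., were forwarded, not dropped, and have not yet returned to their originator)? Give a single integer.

Round 1: pos1(id90) recv 72: drop; pos2(id75) recv 90: fwd; pos3(id76) recv 75: drop; pos4(id50) recv 76: fwd; pos0(id72) recv 50: drop
After round 1: 2 messages still in flight

Answer: 2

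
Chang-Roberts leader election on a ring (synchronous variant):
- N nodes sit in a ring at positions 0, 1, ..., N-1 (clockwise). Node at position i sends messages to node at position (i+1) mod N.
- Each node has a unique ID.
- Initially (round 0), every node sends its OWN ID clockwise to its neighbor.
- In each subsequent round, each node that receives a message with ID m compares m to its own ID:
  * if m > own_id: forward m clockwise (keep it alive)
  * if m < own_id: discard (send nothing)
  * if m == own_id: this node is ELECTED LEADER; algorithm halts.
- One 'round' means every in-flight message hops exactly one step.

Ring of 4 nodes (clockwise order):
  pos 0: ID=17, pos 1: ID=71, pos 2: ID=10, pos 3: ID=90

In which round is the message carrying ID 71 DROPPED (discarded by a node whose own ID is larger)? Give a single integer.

Answer: 2

Derivation:
Round 1: pos1(id71) recv 17: drop; pos2(id10) recv 71: fwd; pos3(id90) recv 10: drop; pos0(id17) recv 90: fwd
Round 2: pos3(id90) recv 71: drop; pos1(id71) recv 90: fwd
Round 3: pos2(id10) recv 90: fwd
Round 4: pos3(id90) recv 90: ELECTED
Message ID 71 originates at pos 1; dropped at pos 3 in round 2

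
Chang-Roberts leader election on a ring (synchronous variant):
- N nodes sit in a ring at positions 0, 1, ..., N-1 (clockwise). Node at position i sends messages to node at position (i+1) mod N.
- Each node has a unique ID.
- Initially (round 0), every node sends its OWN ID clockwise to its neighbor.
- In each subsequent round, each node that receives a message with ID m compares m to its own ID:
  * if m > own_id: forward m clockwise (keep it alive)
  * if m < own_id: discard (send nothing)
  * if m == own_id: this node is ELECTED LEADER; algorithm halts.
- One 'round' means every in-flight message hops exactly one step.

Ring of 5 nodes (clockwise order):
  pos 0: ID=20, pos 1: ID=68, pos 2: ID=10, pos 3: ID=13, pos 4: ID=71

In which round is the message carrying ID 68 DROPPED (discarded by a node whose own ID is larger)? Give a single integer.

Round 1: pos1(id68) recv 20: drop; pos2(id10) recv 68: fwd; pos3(id13) recv 10: drop; pos4(id71) recv 13: drop; pos0(id20) recv 71: fwd
Round 2: pos3(id13) recv 68: fwd; pos1(id68) recv 71: fwd
Round 3: pos4(id71) recv 68: drop; pos2(id10) recv 71: fwd
Round 4: pos3(id13) recv 71: fwd
Round 5: pos4(id71) recv 71: ELECTED
Message ID 68 originates at pos 1; dropped at pos 4 in round 3

Answer: 3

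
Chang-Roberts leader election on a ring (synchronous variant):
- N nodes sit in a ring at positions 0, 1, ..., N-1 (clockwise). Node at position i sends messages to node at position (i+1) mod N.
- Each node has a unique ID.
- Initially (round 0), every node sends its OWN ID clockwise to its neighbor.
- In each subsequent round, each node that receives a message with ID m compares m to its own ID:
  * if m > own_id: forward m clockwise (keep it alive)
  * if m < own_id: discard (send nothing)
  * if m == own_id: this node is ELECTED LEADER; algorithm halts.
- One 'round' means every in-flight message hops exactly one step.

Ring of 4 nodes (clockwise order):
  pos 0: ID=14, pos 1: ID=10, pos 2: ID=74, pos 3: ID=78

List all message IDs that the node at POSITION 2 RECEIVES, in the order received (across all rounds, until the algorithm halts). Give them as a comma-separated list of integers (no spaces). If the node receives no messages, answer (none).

Round 1: pos1(id10) recv 14: fwd; pos2(id74) recv 10: drop; pos3(id78) recv 74: drop; pos0(id14) recv 78: fwd
Round 2: pos2(id74) recv 14: drop; pos1(id10) recv 78: fwd
Round 3: pos2(id74) recv 78: fwd
Round 4: pos3(id78) recv 78: ELECTED

Answer: 10,14,78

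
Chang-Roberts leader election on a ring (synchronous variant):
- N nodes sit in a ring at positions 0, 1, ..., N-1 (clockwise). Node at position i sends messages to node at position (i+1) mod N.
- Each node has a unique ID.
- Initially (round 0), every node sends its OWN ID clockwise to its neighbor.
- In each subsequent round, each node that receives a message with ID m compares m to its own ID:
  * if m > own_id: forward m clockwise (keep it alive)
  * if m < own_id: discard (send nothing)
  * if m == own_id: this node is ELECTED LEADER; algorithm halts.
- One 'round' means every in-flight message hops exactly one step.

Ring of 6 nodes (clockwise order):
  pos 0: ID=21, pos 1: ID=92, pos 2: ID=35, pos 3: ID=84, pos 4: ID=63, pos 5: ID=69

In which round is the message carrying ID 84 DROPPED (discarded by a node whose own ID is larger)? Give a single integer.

Answer: 4

Derivation:
Round 1: pos1(id92) recv 21: drop; pos2(id35) recv 92: fwd; pos3(id84) recv 35: drop; pos4(id63) recv 84: fwd; pos5(id69) recv 63: drop; pos0(id21) recv 69: fwd
Round 2: pos3(id84) recv 92: fwd; pos5(id69) recv 84: fwd; pos1(id92) recv 69: drop
Round 3: pos4(id63) recv 92: fwd; pos0(id21) recv 84: fwd
Round 4: pos5(id69) recv 92: fwd; pos1(id92) recv 84: drop
Round 5: pos0(id21) recv 92: fwd
Round 6: pos1(id92) recv 92: ELECTED
Message ID 84 originates at pos 3; dropped at pos 1 in round 4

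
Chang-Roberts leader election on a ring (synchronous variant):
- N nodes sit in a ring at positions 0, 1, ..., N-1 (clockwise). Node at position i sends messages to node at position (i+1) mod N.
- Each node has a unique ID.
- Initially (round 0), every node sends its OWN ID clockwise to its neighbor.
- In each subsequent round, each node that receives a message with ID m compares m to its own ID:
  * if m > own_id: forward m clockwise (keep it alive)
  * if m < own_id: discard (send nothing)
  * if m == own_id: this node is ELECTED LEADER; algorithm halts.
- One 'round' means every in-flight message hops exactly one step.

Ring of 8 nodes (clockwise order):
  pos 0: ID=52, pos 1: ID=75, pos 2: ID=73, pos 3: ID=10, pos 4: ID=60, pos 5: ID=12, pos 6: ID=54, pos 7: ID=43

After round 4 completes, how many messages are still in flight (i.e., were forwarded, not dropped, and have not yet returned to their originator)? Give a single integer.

Answer: 3

Derivation:
Round 1: pos1(id75) recv 52: drop; pos2(id73) recv 75: fwd; pos3(id10) recv 73: fwd; pos4(id60) recv 10: drop; pos5(id12) recv 60: fwd; pos6(id54) recv 12: drop; pos7(id43) recv 54: fwd; pos0(id52) recv 43: drop
Round 2: pos3(id10) recv 75: fwd; pos4(id60) recv 73: fwd; pos6(id54) recv 60: fwd; pos0(id52) recv 54: fwd
Round 3: pos4(id60) recv 75: fwd; pos5(id12) recv 73: fwd; pos7(id43) recv 60: fwd; pos1(id75) recv 54: drop
Round 4: pos5(id12) recv 75: fwd; pos6(id54) recv 73: fwd; pos0(id52) recv 60: fwd
After round 4: 3 messages still in flight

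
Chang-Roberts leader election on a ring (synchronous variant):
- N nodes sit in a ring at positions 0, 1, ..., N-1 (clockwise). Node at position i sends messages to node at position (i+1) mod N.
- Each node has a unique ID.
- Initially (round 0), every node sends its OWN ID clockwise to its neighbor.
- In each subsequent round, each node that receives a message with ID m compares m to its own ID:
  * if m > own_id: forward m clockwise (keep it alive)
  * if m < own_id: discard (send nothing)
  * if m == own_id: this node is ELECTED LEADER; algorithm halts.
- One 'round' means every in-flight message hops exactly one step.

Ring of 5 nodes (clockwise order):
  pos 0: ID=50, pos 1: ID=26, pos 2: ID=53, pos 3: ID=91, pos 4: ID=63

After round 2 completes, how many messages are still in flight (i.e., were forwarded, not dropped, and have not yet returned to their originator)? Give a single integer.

Answer: 2

Derivation:
Round 1: pos1(id26) recv 50: fwd; pos2(id53) recv 26: drop; pos3(id91) recv 53: drop; pos4(id63) recv 91: fwd; pos0(id50) recv 63: fwd
Round 2: pos2(id53) recv 50: drop; pos0(id50) recv 91: fwd; pos1(id26) recv 63: fwd
After round 2: 2 messages still in flight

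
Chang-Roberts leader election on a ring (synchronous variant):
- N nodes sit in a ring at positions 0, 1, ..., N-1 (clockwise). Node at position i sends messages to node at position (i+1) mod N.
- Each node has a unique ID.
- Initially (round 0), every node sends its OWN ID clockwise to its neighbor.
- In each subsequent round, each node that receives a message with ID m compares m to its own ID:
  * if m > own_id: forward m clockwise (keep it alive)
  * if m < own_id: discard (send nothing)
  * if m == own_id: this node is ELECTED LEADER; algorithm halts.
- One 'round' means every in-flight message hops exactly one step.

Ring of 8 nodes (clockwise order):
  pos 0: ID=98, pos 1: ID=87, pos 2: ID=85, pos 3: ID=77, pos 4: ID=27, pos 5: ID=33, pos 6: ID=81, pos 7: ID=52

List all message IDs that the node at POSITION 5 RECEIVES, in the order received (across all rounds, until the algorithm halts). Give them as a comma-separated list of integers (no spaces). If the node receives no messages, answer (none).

Answer: 27,77,85,87,98

Derivation:
Round 1: pos1(id87) recv 98: fwd; pos2(id85) recv 87: fwd; pos3(id77) recv 85: fwd; pos4(id27) recv 77: fwd; pos5(id33) recv 27: drop; pos6(id81) recv 33: drop; pos7(id52) recv 81: fwd; pos0(id98) recv 52: drop
Round 2: pos2(id85) recv 98: fwd; pos3(id77) recv 87: fwd; pos4(id27) recv 85: fwd; pos5(id33) recv 77: fwd; pos0(id98) recv 81: drop
Round 3: pos3(id77) recv 98: fwd; pos4(id27) recv 87: fwd; pos5(id33) recv 85: fwd; pos6(id81) recv 77: drop
Round 4: pos4(id27) recv 98: fwd; pos5(id33) recv 87: fwd; pos6(id81) recv 85: fwd
Round 5: pos5(id33) recv 98: fwd; pos6(id81) recv 87: fwd; pos7(id52) recv 85: fwd
Round 6: pos6(id81) recv 98: fwd; pos7(id52) recv 87: fwd; pos0(id98) recv 85: drop
Round 7: pos7(id52) recv 98: fwd; pos0(id98) recv 87: drop
Round 8: pos0(id98) recv 98: ELECTED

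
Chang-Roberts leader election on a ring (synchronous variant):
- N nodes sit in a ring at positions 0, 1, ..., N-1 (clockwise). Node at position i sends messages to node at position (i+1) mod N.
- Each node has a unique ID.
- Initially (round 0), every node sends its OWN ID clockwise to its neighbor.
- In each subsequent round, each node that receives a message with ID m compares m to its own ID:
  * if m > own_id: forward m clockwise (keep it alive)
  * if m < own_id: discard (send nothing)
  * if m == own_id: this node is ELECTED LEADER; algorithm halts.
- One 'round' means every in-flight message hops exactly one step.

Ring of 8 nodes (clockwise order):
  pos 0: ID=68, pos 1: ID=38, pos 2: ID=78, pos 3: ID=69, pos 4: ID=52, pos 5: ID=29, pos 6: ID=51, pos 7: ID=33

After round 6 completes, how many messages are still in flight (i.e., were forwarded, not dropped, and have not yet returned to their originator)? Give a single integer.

Round 1: pos1(id38) recv 68: fwd; pos2(id78) recv 38: drop; pos3(id69) recv 78: fwd; pos4(id52) recv 69: fwd; pos5(id29) recv 52: fwd; pos6(id51) recv 29: drop; pos7(id33) recv 51: fwd; pos0(id68) recv 33: drop
Round 2: pos2(id78) recv 68: drop; pos4(id52) recv 78: fwd; pos5(id29) recv 69: fwd; pos6(id51) recv 52: fwd; pos0(id68) recv 51: drop
Round 3: pos5(id29) recv 78: fwd; pos6(id51) recv 69: fwd; pos7(id33) recv 52: fwd
Round 4: pos6(id51) recv 78: fwd; pos7(id33) recv 69: fwd; pos0(id68) recv 52: drop
Round 5: pos7(id33) recv 78: fwd; pos0(id68) recv 69: fwd
Round 6: pos0(id68) recv 78: fwd; pos1(id38) recv 69: fwd
After round 6: 2 messages still in flight

Answer: 2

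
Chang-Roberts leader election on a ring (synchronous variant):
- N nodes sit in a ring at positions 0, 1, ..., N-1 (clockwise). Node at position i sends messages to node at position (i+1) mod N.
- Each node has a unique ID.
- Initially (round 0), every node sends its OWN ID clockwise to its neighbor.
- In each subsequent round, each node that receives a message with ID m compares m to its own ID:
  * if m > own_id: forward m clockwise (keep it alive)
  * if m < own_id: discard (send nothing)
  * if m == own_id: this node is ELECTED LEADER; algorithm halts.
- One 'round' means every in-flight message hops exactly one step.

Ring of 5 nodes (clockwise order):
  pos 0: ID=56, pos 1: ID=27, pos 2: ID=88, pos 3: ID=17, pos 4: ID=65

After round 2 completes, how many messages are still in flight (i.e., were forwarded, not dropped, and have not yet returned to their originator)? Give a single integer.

Answer: 2

Derivation:
Round 1: pos1(id27) recv 56: fwd; pos2(id88) recv 27: drop; pos3(id17) recv 88: fwd; pos4(id65) recv 17: drop; pos0(id56) recv 65: fwd
Round 2: pos2(id88) recv 56: drop; pos4(id65) recv 88: fwd; pos1(id27) recv 65: fwd
After round 2: 2 messages still in flight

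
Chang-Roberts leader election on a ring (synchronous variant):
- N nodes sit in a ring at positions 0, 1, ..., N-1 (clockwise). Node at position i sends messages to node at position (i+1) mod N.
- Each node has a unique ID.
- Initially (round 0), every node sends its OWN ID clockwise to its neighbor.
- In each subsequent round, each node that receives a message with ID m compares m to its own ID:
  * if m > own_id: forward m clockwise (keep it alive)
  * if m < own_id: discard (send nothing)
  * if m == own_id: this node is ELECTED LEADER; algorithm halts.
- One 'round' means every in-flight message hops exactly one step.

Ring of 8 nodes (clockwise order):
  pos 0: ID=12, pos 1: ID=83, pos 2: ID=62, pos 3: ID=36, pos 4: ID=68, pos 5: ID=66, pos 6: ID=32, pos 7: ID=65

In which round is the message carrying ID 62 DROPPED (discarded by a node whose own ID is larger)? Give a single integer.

Round 1: pos1(id83) recv 12: drop; pos2(id62) recv 83: fwd; pos3(id36) recv 62: fwd; pos4(id68) recv 36: drop; pos5(id66) recv 68: fwd; pos6(id32) recv 66: fwd; pos7(id65) recv 32: drop; pos0(id12) recv 65: fwd
Round 2: pos3(id36) recv 83: fwd; pos4(id68) recv 62: drop; pos6(id32) recv 68: fwd; pos7(id65) recv 66: fwd; pos1(id83) recv 65: drop
Round 3: pos4(id68) recv 83: fwd; pos7(id65) recv 68: fwd; pos0(id12) recv 66: fwd
Round 4: pos5(id66) recv 83: fwd; pos0(id12) recv 68: fwd; pos1(id83) recv 66: drop
Round 5: pos6(id32) recv 83: fwd; pos1(id83) recv 68: drop
Round 6: pos7(id65) recv 83: fwd
Round 7: pos0(id12) recv 83: fwd
Round 8: pos1(id83) recv 83: ELECTED
Message ID 62 originates at pos 2; dropped at pos 4 in round 2

Answer: 2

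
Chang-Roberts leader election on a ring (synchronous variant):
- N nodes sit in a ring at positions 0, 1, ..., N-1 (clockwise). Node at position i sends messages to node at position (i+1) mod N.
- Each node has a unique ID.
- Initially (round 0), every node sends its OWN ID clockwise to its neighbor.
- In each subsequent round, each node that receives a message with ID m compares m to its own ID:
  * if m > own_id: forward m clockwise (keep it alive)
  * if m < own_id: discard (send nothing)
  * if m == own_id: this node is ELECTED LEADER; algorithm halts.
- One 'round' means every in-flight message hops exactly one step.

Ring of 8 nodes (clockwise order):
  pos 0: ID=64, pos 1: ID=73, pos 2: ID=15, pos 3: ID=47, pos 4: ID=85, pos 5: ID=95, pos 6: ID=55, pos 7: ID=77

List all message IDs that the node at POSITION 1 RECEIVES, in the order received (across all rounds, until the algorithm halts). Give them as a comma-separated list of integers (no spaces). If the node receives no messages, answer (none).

Answer: 64,77,95

Derivation:
Round 1: pos1(id73) recv 64: drop; pos2(id15) recv 73: fwd; pos3(id47) recv 15: drop; pos4(id85) recv 47: drop; pos5(id95) recv 85: drop; pos6(id55) recv 95: fwd; pos7(id77) recv 55: drop; pos0(id64) recv 77: fwd
Round 2: pos3(id47) recv 73: fwd; pos7(id77) recv 95: fwd; pos1(id73) recv 77: fwd
Round 3: pos4(id85) recv 73: drop; pos0(id64) recv 95: fwd; pos2(id15) recv 77: fwd
Round 4: pos1(id73) recv 95: fwd; pos3(id47) recv 77: fwd
Round 5: pos2(id15) recv 95: fwd; pos4(id85) recv 77: drop
Round 6: pos3(id47) recv 95: fwd
Round 7: pos4(id85) recv 95: fwd
Round 8: pos5(id95) recv 95: ELECTED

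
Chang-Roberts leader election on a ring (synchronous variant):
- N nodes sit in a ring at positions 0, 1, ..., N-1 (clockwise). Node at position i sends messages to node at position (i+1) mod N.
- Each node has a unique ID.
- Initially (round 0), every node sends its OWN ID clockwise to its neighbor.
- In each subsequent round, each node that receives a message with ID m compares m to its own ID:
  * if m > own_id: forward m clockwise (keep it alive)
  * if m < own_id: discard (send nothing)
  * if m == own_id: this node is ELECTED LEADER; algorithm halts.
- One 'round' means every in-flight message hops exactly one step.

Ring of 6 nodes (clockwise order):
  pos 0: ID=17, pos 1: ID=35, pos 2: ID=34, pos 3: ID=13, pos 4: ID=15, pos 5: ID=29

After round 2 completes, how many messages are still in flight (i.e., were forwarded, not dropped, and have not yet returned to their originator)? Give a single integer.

Answer: 2

Derivation:
Round 1: pos1(id35) recv 17: drop; pos2(id34) recv 35: fwd; pos3(id13) recv 34: fwd; pos4(id15) recv 13: drop; pos5(id29) recv 15: drop; pos0(id17) recv 29: fwd
Round 2: pos3(id13) recv 35: fwd; pos4(id15) recv 34: fwd; pos1(id35) recv 29: drop
After round 2: 2 messages still in flight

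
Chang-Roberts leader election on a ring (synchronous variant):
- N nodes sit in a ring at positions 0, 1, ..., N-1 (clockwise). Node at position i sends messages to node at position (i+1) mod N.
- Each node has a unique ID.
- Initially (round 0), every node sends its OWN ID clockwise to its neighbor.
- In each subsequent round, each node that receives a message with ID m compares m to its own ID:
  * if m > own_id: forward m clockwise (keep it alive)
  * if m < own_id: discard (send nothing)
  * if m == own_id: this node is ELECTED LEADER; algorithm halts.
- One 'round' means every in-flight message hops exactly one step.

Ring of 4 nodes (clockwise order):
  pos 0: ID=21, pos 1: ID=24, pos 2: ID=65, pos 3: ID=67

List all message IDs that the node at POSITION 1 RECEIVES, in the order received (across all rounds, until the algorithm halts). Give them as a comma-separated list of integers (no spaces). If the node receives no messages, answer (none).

Answer: 21,67

Derivation:
Round 1: pos1(id24) recv 21: drop; pos2(id65) recv 24: drop; pos3(id67) recv 65: drop; pos0(id21) recv 67: fwd
Round 2: pos1(id24) recv 67: fwd
Round 3: pos2(id65) recv 67: fwd
Round 4: pos3(id67) recv 67: ELECTED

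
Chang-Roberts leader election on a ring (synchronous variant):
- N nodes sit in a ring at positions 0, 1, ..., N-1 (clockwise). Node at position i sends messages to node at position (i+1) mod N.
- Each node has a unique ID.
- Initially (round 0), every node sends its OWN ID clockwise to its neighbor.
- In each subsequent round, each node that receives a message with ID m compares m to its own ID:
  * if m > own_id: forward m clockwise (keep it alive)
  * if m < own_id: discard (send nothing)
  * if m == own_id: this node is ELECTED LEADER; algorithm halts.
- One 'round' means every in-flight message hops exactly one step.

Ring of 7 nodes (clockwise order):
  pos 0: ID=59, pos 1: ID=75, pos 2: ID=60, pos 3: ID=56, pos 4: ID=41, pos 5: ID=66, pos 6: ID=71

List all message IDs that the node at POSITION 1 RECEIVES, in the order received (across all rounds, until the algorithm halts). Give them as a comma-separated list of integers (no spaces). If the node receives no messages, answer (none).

Round 1: pos1(id75) recv 59: drop; pos2(id60) recv 75: fwd; pos3(id56) recv 60: fwd; pos4(id41) recv 56: fwd; pos5(id66) recv 41: drop; pos6(id71) recv 66: drop; pos0(id59) recv 71: fwd
Round 2: pos3(id56) recv 75: fwd; pos4(id41) recv 60: fwd; pos5(id66) recv 56: drop; pos1(id75) recv 71: drop
Round 3: pos4(id41) recv 75: fwd; pos5(id66) recv 60: drop
Round 4: pos5(id66) recv 75: fwd
Round 5: pos6(id71) recv 75: fwd
Round 6: pos0(id59) recv 75: fwd
Round 7: pos1(id75) recv 75: ELECTED

Answer: 59,71,75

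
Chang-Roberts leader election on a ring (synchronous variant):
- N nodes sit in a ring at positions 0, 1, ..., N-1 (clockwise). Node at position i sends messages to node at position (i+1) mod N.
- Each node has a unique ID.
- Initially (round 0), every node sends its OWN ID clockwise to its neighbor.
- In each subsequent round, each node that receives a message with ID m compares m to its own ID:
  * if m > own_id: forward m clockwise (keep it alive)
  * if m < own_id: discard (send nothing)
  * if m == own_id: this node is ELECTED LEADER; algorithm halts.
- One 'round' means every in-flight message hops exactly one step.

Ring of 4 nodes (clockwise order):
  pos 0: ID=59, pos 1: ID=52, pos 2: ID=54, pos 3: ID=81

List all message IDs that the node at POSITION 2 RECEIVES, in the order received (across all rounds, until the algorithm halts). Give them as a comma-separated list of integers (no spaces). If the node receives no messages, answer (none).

Round 1: pos1(id52) recv 59: fwd; pos2(id54) recv 52: drop; pos3(id81) recv 54: drop; pos0(id59) recv 81: fwd
Round 2: pos2(id54) recv 59: fwd; pos1(id52) recv 81: fwd
Round 3: pos3(id81) recv 59: drop; pos2(id54) recv 81: fwd
Round 4: pos3(id81) recv 81: ELECTED

Answer: 52,59,81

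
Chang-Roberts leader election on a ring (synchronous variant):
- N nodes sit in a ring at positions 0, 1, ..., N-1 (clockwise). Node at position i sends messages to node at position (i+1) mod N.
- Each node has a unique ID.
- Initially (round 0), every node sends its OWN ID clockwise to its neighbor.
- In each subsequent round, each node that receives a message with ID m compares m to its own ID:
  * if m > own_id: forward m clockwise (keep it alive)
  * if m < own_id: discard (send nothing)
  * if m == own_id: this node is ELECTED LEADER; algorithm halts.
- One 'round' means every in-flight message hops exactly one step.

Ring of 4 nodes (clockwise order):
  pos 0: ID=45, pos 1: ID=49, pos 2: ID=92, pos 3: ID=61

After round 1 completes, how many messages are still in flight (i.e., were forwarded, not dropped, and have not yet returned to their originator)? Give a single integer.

Round 1: pos1(id49) recv 45: drop; pos2(id92) recv 49: drop; pos3(id61) recv 92: fwd; pos0(id45) recv 61: fwd
After round 1: 2 messages still in flight

Answer: 2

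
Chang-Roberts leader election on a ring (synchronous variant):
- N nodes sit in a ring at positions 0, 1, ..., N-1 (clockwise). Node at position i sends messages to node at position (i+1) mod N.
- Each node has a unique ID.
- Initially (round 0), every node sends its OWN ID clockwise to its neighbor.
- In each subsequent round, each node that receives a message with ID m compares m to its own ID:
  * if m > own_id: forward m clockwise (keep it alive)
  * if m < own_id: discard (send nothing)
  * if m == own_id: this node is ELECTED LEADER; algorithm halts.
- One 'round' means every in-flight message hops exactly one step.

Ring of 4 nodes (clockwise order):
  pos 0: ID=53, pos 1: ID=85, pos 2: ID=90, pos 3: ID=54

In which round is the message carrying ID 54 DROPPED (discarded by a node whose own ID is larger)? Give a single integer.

Round 1: pos1(id85) recv 53: drop; pos2(id90) recv 85: drop; pos3(id54) recv 90: fwd; pos0(id53) recv 54: fwd
Round 2: pos0(id53) recv 90: fwd; pos1(id85) recv 54: drop
Round 3: pos1(id85) recv 90: fwd
Round 4: pos2(id90) recv 90: ELECTED
Message ID 54 originates at pos 3; dropped at pos 1 in round 2

Answer: 2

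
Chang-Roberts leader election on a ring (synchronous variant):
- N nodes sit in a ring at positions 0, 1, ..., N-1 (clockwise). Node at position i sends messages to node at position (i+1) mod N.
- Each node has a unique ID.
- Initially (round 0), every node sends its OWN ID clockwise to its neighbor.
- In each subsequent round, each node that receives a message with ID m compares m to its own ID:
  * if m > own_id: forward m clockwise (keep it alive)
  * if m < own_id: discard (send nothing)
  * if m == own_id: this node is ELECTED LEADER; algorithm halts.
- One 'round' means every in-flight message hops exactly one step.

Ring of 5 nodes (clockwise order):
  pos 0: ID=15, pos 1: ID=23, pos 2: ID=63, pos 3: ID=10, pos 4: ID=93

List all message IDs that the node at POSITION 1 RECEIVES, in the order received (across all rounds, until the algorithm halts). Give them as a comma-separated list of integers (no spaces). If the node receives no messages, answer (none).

Answer: 15,93

Derivation:
Round 1: pos1(id23) recv 15: drop; pos2(id63) recv 23: drop; pos3(id10) recv 63: fwd; pos4(id93) recv 10: drop; pos0(id15) recv 93: fwd
Round 2: pos4(id93) recv 63: drop; pos1(id23) recv 93: fwd
Round 3: pos2(id63) recv 93: fwd
Round 4: pos3(id10) recv 93: fwd
Round 5: pos4(id93) recv 93: ELECTED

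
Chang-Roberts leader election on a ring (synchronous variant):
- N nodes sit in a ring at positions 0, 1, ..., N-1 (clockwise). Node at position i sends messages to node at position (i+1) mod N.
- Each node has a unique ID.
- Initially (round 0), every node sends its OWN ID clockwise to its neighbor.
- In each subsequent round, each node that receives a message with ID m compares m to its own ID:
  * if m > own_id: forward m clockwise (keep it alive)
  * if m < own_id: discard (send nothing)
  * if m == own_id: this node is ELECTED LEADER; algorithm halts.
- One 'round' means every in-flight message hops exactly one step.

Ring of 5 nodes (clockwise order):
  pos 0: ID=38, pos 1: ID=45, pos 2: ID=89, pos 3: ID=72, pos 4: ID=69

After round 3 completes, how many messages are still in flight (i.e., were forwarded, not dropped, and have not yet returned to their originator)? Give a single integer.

Answer: 2

Derivation:
Round 1: pos1(id45) recv 38: drop; pos2(id89) recv 45: drop; pos3(id72) recv 89: fwd; pos4(id69) recv 72: fwd; pos0(id38) recv 69: fwd
Round 2: pos4(id69) recv 89: fwd; pos0(id38) recv 72: fwd; pos1(id45) recv 69: fwd
Round 3: pos0(id38) recv 89: fwd; pos1(id45) recv 72: fwd; pos2(id89) recv 69: drop
After round 3: 2 messages still in flight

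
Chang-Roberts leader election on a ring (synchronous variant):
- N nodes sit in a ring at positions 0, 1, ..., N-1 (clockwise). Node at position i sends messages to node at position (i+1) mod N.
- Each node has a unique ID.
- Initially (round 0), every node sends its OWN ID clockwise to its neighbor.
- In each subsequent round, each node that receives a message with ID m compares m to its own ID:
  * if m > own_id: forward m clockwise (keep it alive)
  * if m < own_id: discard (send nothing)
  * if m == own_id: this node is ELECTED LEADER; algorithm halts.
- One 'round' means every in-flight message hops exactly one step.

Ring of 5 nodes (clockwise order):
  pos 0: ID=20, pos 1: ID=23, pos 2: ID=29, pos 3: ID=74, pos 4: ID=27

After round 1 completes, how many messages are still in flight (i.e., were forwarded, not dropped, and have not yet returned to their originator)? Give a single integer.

Round 1: pos1(id23) recv 20: drop; pos2(id29) recv 23: drop; pos3(id74) recv 29: drop; pos4(id27) recv 74: fwd; pos0(id20) recv 27: fwd
After round 1: 2 messages still in flight

Answer: 2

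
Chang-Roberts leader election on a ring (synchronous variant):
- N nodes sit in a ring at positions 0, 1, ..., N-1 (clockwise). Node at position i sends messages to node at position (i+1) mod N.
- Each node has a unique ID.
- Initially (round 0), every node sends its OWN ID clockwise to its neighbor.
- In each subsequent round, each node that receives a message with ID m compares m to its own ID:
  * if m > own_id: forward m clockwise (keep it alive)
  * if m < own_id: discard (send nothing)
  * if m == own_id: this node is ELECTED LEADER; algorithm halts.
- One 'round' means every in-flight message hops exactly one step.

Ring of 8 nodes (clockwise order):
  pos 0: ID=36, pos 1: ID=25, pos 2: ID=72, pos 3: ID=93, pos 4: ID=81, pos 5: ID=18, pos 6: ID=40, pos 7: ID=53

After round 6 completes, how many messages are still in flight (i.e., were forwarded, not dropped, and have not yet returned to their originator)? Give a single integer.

Round 1: pos1(id25) recv 36: fwd; pos2(id72) recv 25: drop; pos3(id93) recv 72: drop; pos4(id81) recv 93: fwd; pos5(id18) recv 81: fwd; pos6(id40) recv 18: drop; pos7(id53) recv 40: drop; pos0(id36) recv 53: fwd
Round 2: pos2(id72) recv 36: drop; pos5(id18) recv 93: fwd; pos6(id40) recv 81: fwd; pos1(id25) recv 53: fwd
Round 3: pos6(id40) recv 93: fwd; pos7(id53) recv 81: fwd; pos2(id72) recv 53: drop
Round 4: pos7(id53) recv 93: fwd; pos0(id36) recv 81: fwd
Round 5: pos0(id36) recv 93: fwd; pos1(id25) recv 81: fwd
Round 6: pos1(id25) recv 93: fwd; pos2(id72) recv 81: fwd
After round 6: 2 messages still in flight

Answer: 2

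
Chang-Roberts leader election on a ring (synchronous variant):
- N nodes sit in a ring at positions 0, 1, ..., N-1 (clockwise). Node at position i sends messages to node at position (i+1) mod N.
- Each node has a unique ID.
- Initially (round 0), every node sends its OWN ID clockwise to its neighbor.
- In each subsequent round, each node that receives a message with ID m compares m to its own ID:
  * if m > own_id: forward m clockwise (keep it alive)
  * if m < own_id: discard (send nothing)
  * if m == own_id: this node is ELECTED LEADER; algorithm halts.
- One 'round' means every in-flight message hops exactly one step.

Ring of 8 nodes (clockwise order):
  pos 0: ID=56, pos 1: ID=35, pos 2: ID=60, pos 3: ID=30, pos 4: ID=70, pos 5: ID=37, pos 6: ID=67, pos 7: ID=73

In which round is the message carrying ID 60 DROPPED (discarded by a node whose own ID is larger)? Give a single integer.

Round 1: pos1(id35) recv 56: fwd; pos2(id60) recv 35: drop; pos3(id30) recv 60: fwd; pos4(id70) recv 30: drop; pos5(id37) recv 70: fwd; pos6(id67) recv 37: drop; pos7(id73) recv 67: drop; pos0(id56) recv 73: fwd
Round 2: pos2(id60) recv 56: drop; pos4(id70) recv 60: drop; pos6(id67) recv 70: fwd; pos1(id35) recv 73: fwd
Round 3: pos7(id73) recv 70: drop; pos2(id60) recv 73: fwd
Round 4: pos3(id30) recv 73: fwd
Round 5: pos4(id70) recv 73: fwd
Round 6: pos5(id37) recv 73: fwd
Round 7: pos6(id67) recv 73: fwd
Round 8: pos7(id73) recv 73: ELECTED
Message ID 60 originates at pos 2; dropped at pos 4 in round 2

Answer: 2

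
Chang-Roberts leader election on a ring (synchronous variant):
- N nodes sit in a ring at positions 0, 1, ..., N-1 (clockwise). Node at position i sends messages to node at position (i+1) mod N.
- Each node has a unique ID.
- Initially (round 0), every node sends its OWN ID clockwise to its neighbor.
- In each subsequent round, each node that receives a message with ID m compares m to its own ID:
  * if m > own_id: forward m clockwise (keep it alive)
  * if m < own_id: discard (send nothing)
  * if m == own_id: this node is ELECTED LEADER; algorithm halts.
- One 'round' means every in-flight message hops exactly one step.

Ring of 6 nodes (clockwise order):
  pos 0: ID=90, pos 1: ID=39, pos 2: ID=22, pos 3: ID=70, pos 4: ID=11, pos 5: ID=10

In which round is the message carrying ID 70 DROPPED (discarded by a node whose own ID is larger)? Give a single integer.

Round 1: pos1(id39) recv 90: fwd; pos2(id22) recv 39: fwd; pos3(id70) recv 22: drop; pos4(id11) recv 70: fwd; pos5(id10) recv 11: fwd; pos0(id90) recv 10: drop
Round 2: pos2(id22) recv 90: fwd; pos3(id70) recv 39: drop; pos5(id10) recv 70: fwd; pos0(id90) recv 11: drop
Round 3: pos3(id70) recv 90: fwd; pos0(id90) recv 70: drop
Round 4: pos4(id11) recv 90: fwd
Round 5: pos5(id10) recv 90: fwd
Round 6: pos0(id90) recv 90: ELECTED
Message ID 70 originates at pos 3; dropped at pos 0 in round 3

Answer: 3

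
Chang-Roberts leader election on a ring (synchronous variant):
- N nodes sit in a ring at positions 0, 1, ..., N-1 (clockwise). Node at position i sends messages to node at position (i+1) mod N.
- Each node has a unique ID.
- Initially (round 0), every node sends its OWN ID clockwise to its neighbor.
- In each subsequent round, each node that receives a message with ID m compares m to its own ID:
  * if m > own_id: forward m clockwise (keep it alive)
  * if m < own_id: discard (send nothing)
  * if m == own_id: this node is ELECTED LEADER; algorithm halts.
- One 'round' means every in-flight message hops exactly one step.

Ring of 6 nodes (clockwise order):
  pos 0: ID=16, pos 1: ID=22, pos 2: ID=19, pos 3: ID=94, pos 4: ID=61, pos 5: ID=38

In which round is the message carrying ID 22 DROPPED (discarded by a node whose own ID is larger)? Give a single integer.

Answer: 2

Derivation:
Round 1: pos1(id22) recv 16: drop; pos2(id19) recv 22: fwd; pos3(id94) recv 19: drop; pos4(id61) recv 94: fwd; pos5(id38) recv 61: fwd; pos0(id16) recv 38: fwd
Round 2: pos3(id94) recv 22: drop; pos5(id38) recv 94: fwd; pos0(id16) recv 61: fwd; pos1(id22) recv 38: fwd
Round 3: pos0(id16) recv 94: fwd; pos1(id22) recv 61: fwd; pos2(id19) recv 38: fwd
Round 4: pos1(id22) recv 94: fwd; pos2(id19) recv 61: fwd; pos3(id94) recv 38: drop
Round 5: pos2(id19) recv 94: fwd; pos3(id94) recv 61: drop
Round 6: pos3(id94) recv 94: ELECTED
Message ID 22 originates at pos 1; dropped at pos 3 in round 2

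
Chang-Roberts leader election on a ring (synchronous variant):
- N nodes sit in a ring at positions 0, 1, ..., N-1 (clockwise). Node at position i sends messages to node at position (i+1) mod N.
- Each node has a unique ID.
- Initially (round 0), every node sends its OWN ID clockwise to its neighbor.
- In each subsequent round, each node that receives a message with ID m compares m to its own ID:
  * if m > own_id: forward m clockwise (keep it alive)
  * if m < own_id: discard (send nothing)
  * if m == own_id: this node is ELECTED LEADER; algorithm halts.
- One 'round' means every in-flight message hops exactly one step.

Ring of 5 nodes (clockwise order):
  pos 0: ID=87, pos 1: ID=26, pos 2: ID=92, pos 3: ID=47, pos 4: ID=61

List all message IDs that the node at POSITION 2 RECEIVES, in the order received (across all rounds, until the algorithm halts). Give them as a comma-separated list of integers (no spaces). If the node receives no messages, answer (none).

Answer: 26,87,92

Derivation:
Round 1: pos1(id26) recv 87: fwd; pos2(id92) recv 26: drop; pos3(id47) recv 92: fwd; pos4(id61) recv 47: drop; pos0(id87) recv 61: drop
Round 2: pos2(id92) recv 87: drop; pos4(id61) recv 92: fwd
Round 3: pos0(id87) recv 92: fwd
Round 4: pos1(id26) recv 92: fwd
Round 5: pos2(id92) recv 92: ELECTED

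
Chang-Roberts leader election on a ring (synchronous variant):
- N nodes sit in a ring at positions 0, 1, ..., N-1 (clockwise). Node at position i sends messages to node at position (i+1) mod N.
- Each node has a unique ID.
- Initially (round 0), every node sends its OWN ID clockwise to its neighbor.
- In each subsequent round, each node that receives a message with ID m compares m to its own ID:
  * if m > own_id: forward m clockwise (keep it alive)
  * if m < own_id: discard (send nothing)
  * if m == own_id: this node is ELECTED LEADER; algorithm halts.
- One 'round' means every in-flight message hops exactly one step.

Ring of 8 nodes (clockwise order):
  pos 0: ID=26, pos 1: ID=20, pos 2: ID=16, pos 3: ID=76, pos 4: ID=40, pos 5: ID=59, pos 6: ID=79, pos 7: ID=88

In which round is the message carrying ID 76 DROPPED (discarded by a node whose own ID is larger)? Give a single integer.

Round 1: pos1(id20) recv 26: fwd; pos2(id16) recv 20: fwd; pos3(id76) recv 16: drop; pos4(id40) recv 76: fwd; pos5(id59) recv 40: drop; pos6(id79) recv 59: drop; pos7(id88) recv 79: drop; pos0(id26) recv 88: fwd
Round 2: pos2(id16) recv 26: fwd; pos3(id76) recv 20: drop; pos5(id59) recv 76: fwd; pos1(id20) recv 88: fwd
Round 3: pos3(id76) recv 26: drop; pos6(id79) recv 76: drop; pos2(id16) recv 88: fwd
Round 4: pos3(id76) recv 88: fwd
Round 5: pos4(id40) recv 88: fwd
Round 6: pos5(id59) recv 88: fwd
Round 7: pos6(id79) recv 88: fwd
Round 8: pos7(id88) recv 88: ELECTED
Message ID 76 originates at pos 3; dropped at pos 6 in round 3

Answer: 3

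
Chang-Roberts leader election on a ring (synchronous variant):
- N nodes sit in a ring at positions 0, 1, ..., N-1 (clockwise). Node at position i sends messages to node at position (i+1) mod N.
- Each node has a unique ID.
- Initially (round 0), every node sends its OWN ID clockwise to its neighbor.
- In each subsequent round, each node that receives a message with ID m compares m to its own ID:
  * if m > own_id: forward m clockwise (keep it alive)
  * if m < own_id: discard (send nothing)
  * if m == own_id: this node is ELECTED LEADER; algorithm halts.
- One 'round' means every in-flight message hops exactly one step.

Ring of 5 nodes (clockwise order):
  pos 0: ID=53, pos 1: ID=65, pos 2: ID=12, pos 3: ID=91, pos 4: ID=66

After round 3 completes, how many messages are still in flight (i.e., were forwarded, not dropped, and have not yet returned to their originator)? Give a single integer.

Round 1: pos1(id65) recv 53: drop; pos2(id12) recv 65: fwd; pos3(id91) recv 12: drop; pos4(id66) recv 91: fwd; pos0(id53) recv 66: fwd
Round 2: pos3(id91) recv 65: drop; pos0(id53) recv 91: fwd; pos1(id65) recv 66: fwd
Round 3: pos1(id65) recv 91: fwd; pos2(id12) recv 66: fwd
After round 3: 2 messages still in flight

Answer: 2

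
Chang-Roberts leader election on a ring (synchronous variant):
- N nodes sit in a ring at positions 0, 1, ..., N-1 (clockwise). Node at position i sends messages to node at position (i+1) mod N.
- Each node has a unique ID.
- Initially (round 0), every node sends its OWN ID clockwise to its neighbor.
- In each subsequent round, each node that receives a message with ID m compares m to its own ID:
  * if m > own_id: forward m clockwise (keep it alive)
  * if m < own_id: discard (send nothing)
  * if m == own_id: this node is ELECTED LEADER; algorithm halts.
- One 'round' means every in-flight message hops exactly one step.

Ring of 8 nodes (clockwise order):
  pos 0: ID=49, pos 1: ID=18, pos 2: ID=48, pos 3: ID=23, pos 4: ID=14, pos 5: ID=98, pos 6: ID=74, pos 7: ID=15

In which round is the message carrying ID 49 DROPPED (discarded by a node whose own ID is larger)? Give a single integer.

Answer: 5

Derivation:
Round 1: pos1(id18) recv 49: fwd; pos2(id48) recv 18: drop; pos3(id23) recv 48: fwd; pos4(id14) recv 23: fwd; pos5(id98) recv 14: drop; pos6(id74) recv 98: fwd; pos7(id15) recv 74: fwd; pos0(id49) recv 15: drop
Round 2: pos2(id48) recv 49: fwd; pos4(id14) recv 48: fwd; pos5(id98) recv 23: drop; pos7(id15) recv 98: fwd; pos0(id49) recv 74: fwd
Round 3: pos3(id23) recv 49: fwd; pos5(id98) recv 48: drop; pos0(id49) recv 98: fwd; pos1(id18) recv 74: fwd
Round 4: pos4(id14) recv 49: fwd; pos1(id18) recv 98: fwd; pos2(id48) recv 74: fwd
Round 5: pos5(id98) recv 49: drop; pos2(id48) recv 98: fwd; pos3(id23) recv 74: fwd
Round 6: pos3(id23) recv 98: fwd; pos4(id14) recv 74: fwd
Round 7: pos4(id14) recv 98: fwd; pos5(id98) recv 74: drop
Round 8: pos5(id98) recv 98: ELECTED
Message ID 49 originates at pos 0; dropped at pos 5 in round 5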